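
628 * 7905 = 4964340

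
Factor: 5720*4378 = 2^4*5^1 *11^2 *13^1 *199^1 = 25042160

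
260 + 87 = 347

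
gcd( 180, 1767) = 3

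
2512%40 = 32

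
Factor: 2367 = 3^2*263^1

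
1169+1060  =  2229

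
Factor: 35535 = 3^1*5^1*23^1*103^1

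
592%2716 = 592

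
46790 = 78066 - 31276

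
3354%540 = 114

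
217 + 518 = 735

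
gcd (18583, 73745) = 1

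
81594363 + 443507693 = 525102056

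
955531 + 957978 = 1913509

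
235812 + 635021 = 870833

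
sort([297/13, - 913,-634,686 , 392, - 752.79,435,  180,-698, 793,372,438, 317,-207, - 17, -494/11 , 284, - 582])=[ -913,  -  752.79 ,-698 ,- 634,-582, - 207, - 494/11,-17,297/13,180, 284,317, 372, 392,435,438, 686,793]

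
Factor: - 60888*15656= - 953262528=- 2^6*3^1*19^1*43^1*59^1*103^1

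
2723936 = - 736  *( - 3701)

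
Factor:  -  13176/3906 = - 2^2*  3^1*7^(  -  1)*31^(-1)*61^1  =  - 732/217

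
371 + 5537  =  5908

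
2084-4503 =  - 2419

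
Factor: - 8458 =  - 2^1*4229^1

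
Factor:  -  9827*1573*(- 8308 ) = 128423992268 = 2^2*11^2*13^1 *31^2 * 67^1*317^1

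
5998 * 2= 11996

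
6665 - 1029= 5636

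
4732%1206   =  1114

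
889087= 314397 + 574690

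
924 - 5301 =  - 4377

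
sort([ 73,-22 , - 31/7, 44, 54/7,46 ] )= [ - 22, - 31/7,  54/7,44,46,73]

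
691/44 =691/44 = 15.70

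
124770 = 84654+40116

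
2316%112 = 76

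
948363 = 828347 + 120016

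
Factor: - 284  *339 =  - 2^2*3^1* 71^1*113^1 = - 96276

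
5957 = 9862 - 3905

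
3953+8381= 12334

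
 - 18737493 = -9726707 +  - 9010786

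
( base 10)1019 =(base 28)18b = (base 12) 70B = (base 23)1L7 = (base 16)3fb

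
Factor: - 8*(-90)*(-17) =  - 12240=- 2^4* 3^2*5^1 *17^1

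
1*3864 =3864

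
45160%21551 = 2058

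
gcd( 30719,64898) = 1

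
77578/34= 38789/17 = 2281.71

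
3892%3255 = 637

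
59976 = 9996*6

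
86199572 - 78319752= 7879820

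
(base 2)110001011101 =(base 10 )3165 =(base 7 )12141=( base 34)2p3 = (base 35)2kf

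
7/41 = 7/41 = 0.17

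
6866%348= 254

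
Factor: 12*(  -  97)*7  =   - 8148  =  - 2^2*3^1 * 7^1*97^1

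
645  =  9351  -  8706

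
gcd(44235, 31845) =15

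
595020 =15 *39668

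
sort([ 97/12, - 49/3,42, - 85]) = [ - 85,-49/3,97/12, 42] 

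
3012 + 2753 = 5765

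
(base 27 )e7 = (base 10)385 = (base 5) 3020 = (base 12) 281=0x181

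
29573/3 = 9857+2/3 = 9857.67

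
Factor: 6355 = 5^1*31^1*41^1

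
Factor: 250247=251^1*997^1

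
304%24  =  16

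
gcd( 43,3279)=1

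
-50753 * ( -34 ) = 1725602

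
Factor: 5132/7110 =2566/3555 = 2^1*3^(-2 )*5^( - 1 )*79^(-1 )*1283^1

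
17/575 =17/575 = 0.03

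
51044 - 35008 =16036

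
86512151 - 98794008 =  -  12281857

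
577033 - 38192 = 538841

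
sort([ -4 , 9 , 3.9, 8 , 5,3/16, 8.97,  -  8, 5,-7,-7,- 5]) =[ - 8, - 7, - 7 , - 5,  -  4, 3/16, 3.9,5,5, 8,8.97, 9] 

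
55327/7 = 55327/7 = 7903.86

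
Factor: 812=2^2*7^1*29^1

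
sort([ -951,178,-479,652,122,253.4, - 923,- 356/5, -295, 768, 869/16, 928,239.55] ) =[  -  951,  -  923 ,-479, - 295, - 356/5, 869/16,122, 178,  239.55,  253.4,652,768,928]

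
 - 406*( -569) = 231014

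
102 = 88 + 14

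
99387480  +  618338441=717725921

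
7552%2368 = 448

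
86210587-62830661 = 23379926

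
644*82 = 52808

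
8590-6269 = 2321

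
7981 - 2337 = 5644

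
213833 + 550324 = 764157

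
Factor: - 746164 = -2^2*17^1*10973^1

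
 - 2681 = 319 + -3000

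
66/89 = 66/89 = 0.74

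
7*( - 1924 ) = -13468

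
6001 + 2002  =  8003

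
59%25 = 9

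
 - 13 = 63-76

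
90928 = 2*45464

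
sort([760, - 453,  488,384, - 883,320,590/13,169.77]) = [ - 883, - 453,590/13,169.77, 320,  384,  488,  760]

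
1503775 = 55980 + 1447795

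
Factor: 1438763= 1438763^1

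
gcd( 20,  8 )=4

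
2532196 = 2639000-106804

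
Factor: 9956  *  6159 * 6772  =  2^4*3^1*19^1*131^1*1693^1*2053^1 = 415252295088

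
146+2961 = 3107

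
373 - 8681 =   -  8308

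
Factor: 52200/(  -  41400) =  - 29/23 = -23^( -1) * 29^1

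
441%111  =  108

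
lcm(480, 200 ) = 2400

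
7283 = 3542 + 3741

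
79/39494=79/39494=0.00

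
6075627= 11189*543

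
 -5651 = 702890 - 708541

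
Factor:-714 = - 2^1*3^1 *7^1*17^1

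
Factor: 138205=5^1*131^1*211^1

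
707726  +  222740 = 930466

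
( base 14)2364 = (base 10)6164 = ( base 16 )1814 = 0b1100000010100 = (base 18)1108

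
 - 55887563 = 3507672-59395235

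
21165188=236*89683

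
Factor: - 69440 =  - 2^6*5^1  *7^1 * 31^1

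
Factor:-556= -2^2*139^1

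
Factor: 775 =5^2*31^1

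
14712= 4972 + 9740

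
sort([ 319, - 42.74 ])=[ - 42.74,319]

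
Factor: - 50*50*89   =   - 2^2*5^4*89^1=-222500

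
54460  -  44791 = 9669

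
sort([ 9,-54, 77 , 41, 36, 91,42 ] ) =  [ - 54, 9, 36, 41,  42, 77, 91 ]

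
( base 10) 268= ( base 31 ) 8k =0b100001100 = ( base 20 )d8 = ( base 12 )1a4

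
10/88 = 5/44 = 0.11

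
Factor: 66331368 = 2^3*3^2*757^1*1217^1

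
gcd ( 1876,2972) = 4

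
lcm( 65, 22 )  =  1430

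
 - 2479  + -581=- 3060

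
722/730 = 361/365 = 0.99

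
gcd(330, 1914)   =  66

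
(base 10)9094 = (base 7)35341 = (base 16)2386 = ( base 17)1e7g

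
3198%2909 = 289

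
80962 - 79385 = 1577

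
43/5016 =43/5016 = 0.01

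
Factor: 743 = 743^1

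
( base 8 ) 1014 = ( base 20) 164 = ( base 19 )18B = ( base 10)524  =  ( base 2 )1000001100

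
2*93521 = 187042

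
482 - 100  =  382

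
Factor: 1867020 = 2^2 *3^1*5^1*29^2*37^1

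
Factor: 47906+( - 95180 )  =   - 47274 =-  2^1*3^1*7879^1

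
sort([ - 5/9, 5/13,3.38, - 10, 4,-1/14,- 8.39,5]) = [  -  10, -8.39,  -  5/9,-1/14, 5/13, 3.38,4, 5]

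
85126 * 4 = 340504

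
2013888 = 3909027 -1895139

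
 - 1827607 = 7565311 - 9392918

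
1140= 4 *285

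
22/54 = 11/27 = 0.41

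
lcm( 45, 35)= 315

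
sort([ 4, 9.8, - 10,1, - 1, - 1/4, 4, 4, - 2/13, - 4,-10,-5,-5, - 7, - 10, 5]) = [-10, - 10, - 10 , - 7, - 5, - 5,  -  4, - 1,- 1/4  , -2/13, 1, 4 , 4, 4,5, 9.8]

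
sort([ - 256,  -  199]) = [-256, - 199 ] 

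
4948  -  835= 4113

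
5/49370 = 1/9874=0.00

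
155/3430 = 31/686 = 0.05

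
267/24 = 89/8 = 11.12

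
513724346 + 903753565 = 1417477911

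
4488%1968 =552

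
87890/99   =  887  +  7/9 =887.78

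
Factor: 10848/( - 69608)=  - 2^2*3^1*7^( - 1 )*11^( - 1) =- 12/77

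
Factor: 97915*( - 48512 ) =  - 4750052480 =- 2^7*5^1*379^1*19583^1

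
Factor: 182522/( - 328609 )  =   - 526/947 = - 2^1*263^1*947^( - 1)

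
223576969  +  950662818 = 1174239787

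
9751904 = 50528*193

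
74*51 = 3774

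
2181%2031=150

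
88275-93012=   -  4737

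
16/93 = 16/93 = 0.17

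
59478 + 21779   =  81257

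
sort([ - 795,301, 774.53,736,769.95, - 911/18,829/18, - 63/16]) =[ - 795, - 911/18, - 63/16,829/18, 301,736, 769.95,774.53 ]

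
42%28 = 14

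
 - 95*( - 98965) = 9401675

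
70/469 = 10/67 = 0.15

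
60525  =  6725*9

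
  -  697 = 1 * ( - 697)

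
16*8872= 141952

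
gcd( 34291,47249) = 1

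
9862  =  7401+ 2461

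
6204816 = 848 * 7317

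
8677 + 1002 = 9679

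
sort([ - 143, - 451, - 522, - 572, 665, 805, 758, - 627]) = [ - 627,  -  572, - 522, - 451, - 143, 665,758,805]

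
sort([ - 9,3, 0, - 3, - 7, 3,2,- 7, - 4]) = [-9, - 7, - 7,-4, - 3,0 , 2, 3, 3 ] 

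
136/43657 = 136/43657 = 0.00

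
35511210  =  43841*810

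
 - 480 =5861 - 6341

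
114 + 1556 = 1670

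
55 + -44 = 11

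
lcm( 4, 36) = 36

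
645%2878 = 645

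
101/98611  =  101/98611 = 0.00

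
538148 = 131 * 4108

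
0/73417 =0 = 0.00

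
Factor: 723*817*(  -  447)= - 3^2 *19^1 * 43^1*149^1 *241^1 = - 264038877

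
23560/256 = 2945/32 = 92.03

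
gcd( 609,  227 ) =1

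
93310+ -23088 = 70222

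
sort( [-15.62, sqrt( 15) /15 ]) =[-15.62, sqrt(15 ) /15 ]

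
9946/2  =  4973 = 4973.00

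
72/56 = 9/7 = 1.29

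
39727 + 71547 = 111274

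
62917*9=566253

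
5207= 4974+233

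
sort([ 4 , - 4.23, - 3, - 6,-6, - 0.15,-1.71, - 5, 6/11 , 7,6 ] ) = [ - 6, - 6,-5, - 4.23,- 3,- 1.71,  -  0.15,6/11,4,6 , 7]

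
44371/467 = 44371/467 = 95.01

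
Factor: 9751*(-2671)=-26044921 = - 7^2*199^1 * 2671^1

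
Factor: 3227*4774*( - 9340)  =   - 143889219320 = - 2^3*5^1*7^2*11^1*31^1 * 461^1*467^1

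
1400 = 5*280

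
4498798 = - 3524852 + 8023650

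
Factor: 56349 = 3^3*2087^1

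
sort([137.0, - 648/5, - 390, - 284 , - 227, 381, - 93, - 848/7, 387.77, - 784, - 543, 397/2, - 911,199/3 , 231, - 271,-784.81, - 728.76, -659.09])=[-911, - 784.81, - 784,  -  728.76, - 659.09  , - 543, - 390, - 284,-271,- 227, - 648/5, - 848/7, - 93, 199/3,137.0,397/2,  231,381,387.77 ]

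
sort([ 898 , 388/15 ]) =[ 388/15,898]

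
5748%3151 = 2597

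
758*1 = 758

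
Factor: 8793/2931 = 3^1 = 3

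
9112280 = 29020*314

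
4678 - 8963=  - 4285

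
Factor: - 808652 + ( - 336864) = -1145516 = - 2^2 * 73^1*3923^1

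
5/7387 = 5/7387 = 0.00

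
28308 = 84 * 337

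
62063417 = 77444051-15380634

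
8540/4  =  2135 = 2135.00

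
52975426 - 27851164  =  25124262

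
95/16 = 95/16 = 5.94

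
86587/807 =86587/807=107.29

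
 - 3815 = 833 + -4648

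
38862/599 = 64 +526/599 = 64.88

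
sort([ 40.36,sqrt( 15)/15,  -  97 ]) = [ - 97,  sqrt( 15)/15,  40.36]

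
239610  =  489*490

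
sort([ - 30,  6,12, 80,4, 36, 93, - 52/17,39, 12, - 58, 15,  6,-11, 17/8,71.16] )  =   [ - 58,-30, - 11,  -  52/17,17/8,4 , 6, 6,12,12  ,  15, 36, 39,71.16, 80,93 ] 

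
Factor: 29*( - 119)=  -  3451 = -7^1*17^1*29^1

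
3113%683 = 381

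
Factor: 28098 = 2^1*3^2*7^1*223^1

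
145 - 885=-740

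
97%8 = 1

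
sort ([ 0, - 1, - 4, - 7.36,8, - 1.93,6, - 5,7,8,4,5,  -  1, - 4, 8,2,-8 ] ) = [ - 8, - 7.36, - 5, -4, - 4, - 1.93,-1,-1,0,2,4, 5,6, 7, 8,8,8 ] 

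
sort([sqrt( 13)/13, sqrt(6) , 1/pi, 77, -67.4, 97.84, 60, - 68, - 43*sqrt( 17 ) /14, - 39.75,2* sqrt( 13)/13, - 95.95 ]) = [ - 95.95, - 68 , - 67.4, - 39.75,  -  43*sqrt( 17)/14  ,  sqrt( 13 ) /13, 1/pi, 2*sqrt( 13 )/13,sqrt(6 ),60,77,97.84 ]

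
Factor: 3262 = 2^1*7^1*233^1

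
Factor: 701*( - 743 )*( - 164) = 85418252 = 2^2 *41^1*701^1 * 743^1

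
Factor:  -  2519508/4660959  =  -839836/1553653 = - 2^2* 209959^1*1553653^( - 1)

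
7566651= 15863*477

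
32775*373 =12225075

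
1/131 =1/131  =  0.01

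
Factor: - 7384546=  - 2^1*13^1*47^1*6043^1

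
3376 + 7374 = 10750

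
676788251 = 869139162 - 192350911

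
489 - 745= - 256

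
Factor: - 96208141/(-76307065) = 5^( - 1) * 587^( - 1)*25999^( - 1) * 96208141^1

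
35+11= 46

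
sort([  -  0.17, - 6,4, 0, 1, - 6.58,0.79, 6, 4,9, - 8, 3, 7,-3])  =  [ - 8, - 6.58, - 6, - 3 ,-0.17 , 0,0.79, 1, 3,  4 , 4,6,  7, 9 ] 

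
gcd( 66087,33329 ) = 1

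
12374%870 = 194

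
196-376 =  - 180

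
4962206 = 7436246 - 2474040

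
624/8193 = 208/2731 =0.08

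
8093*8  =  64744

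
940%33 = 16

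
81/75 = 1 + 2/25 =1.08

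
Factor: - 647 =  - 647^1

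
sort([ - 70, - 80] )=[-80,-70] 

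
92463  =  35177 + 57286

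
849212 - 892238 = - 43026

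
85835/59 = 85835/59=1454.83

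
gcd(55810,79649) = 1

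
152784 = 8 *19098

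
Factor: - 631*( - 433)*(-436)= - 119125228 = - 2^2*109^1 *433^1*631^1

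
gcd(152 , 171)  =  19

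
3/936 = 1/312 = 0.00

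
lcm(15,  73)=1095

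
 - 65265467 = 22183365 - 87448832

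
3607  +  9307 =12914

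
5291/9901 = 5291/9901=0.53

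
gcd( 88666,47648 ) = 2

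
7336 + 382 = 7718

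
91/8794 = 91/8794 = 0.01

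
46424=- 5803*(-8)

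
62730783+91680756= 154411539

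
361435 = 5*72287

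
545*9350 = 5095750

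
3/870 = 1/290   =  0.00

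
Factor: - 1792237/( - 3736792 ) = 2^ ( - 3)*167^ ( - 1)*2797^( - 1 )*1792237^1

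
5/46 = 5/46= 0.11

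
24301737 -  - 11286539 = 35588276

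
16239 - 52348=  - 36109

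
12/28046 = 6/14023 = 0.00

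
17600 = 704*25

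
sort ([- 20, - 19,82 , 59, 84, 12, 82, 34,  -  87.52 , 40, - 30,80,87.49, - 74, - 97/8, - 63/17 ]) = [ - 87.52, - 74, - 30, - 20, - 19, - 97/8,  -  63/17,12 , 34, 40, 59, 80,  82, 82,84, 87.49] 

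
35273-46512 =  - 11239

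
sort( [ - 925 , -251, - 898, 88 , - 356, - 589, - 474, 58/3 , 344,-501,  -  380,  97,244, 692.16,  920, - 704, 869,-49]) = [-925, - 898, - 704,  -  589,-501, - 474,  -  380, - 356, -251,- 49,  58/3,88,  97, 244, 344,692.16,869, 920]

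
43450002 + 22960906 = 66410908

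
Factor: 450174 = 2^1*3^1*75029^1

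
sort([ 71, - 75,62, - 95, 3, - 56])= [ - 95,-75, - 56, 3, 62, 71]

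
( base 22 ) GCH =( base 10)8025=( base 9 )12006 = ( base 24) DM9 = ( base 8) 17531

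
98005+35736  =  133741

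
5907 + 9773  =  15680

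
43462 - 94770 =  - 51308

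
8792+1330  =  10122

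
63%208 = 63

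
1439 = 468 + 971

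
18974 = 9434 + 9540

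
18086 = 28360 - 10274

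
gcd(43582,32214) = 14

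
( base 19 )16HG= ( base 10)9364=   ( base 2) 10010010010100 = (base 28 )bqc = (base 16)2494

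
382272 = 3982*96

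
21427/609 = 35 + 16/87 = 35.18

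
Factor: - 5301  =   - 3^2*19^1*31^1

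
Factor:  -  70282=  - 2^1*35141^1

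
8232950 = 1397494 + 6835456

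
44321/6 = 44321/6 = 7386.83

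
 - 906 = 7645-8551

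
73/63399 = 73/63399 = 0.00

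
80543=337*239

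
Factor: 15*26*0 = 0 = 0^1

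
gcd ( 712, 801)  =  89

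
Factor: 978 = 2^1*3^1*163^1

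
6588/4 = 1647 = 1647.00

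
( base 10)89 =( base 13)6b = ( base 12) 75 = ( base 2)1011001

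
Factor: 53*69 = 3^1*23^1*53^1=3657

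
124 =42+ 82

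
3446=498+2948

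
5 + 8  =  13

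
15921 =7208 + 8713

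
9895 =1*9895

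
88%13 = 10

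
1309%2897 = 1309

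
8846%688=590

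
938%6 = 2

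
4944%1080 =624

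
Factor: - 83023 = -83023^1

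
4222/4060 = 1  +  81/2030  =  1.04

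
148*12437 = 1840676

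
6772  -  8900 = - 2128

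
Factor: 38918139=3^1*13^1*23^1*43^1*1009^1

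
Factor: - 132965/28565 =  - 917/197  =  - 7^1*131^1*197^ ( - 1 ) 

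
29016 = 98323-69307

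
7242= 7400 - 158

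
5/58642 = 5/58642 = 0.00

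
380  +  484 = 864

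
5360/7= 5360/7 = 765.71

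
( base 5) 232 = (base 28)2B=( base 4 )1003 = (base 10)67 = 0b1000011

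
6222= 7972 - 1750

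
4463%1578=1307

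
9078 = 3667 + 5411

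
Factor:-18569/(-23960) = 31/40 = 2^( - 3 )*5^( - 1 )*31^1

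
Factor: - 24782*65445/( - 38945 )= 2^1*3^1 *4363^1*7789^ ( - 1 ) * 12391^1= 324371598/7789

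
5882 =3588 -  - 2294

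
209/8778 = 1/42=0.02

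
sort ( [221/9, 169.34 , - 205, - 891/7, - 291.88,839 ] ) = [ - 291.88, - 205, - 891/7, 221/9, 169.34,839]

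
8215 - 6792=1423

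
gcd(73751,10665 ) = 1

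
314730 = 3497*90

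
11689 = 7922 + 3767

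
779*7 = 5453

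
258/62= 129/31 = 4.16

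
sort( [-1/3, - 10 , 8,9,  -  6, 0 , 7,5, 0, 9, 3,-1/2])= [-10, - 6,  -  1/2,- 1/3,0 , 0,3,  5,7, 8, 9, 9 ]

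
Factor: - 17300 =-2^2*5^2*173^1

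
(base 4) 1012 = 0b1000110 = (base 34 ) 22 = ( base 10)70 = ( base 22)34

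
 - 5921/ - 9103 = 5921/9103 = 0.65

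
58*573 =33234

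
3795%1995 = 1800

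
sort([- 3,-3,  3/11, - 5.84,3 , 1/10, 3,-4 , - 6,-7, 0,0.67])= [-7, - 6,  -  5.84, -4, - 3,- 3,0, 1/10,3/11 , 0.67,3,3] 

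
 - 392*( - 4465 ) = 1750280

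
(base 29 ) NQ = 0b1010110101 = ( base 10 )693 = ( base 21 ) 1c0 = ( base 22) 19b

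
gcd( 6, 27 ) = 3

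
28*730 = 20440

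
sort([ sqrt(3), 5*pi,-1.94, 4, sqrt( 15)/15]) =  [ - 1.94, sqrt( 15)/15  ,  sqrt( 3), 4,5*pi] 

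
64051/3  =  21350 + 1/3 = 21350.33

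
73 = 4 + 69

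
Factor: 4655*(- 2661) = - 12386955 = - 3^1*5^1*7^2 * 19^1*887^1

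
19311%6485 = 6341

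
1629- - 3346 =4975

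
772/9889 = 772/9889= 0.08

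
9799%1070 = 169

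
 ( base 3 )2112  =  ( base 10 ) 68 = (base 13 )53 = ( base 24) 2k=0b1000100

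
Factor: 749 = 7^1*107^1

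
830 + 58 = 888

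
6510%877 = 371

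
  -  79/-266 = 79/266 = 0.30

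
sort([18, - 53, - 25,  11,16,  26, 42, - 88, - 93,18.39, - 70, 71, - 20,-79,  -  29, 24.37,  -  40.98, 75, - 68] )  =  [- 93, - 88,- 79, - 70, - 68, - 53, - 40.98,-29, -25, - 20, 11, 16, 18, 18.39, 24.37, 26, 42, 71 , 75]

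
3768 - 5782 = -2014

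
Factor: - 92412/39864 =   -  2^( - 1) * 3^1*11^( - 1 )*17^1=-51/22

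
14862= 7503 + 7359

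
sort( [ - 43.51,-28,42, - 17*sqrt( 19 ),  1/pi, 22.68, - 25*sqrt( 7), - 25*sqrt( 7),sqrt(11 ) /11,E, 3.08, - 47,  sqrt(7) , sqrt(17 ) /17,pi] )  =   [  -  17 * sqrt( 19),-25*sqrt( 7), - 25 *sqrt (7), - 47 ,-43.51,  -  28, sqrt(17 ) /17,  sqrt(11 )/11, 1/pi,sqrt(7 ), E, 3.08, pi,22.68,42] 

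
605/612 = 605/612 = 0.99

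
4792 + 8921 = 13713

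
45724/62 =22862/31 = 737.48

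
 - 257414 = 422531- 679945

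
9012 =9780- 768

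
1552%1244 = 308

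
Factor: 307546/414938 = 367^1 *419^1*207469^( - 1 ) = 153773/207469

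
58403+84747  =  143150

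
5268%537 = 435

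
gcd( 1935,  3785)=5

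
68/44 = 1+6/11 =1.55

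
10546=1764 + 8782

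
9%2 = 1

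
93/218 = 93/218 = 0.43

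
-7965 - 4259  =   - 12224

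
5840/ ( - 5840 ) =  - 1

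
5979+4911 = 10890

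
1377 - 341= 1036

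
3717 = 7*531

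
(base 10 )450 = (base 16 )1c2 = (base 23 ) jd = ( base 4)13002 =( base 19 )14D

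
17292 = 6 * 2882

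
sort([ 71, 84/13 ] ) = [ 84/13, 71]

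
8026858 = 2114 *3797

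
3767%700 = 267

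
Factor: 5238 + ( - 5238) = 0^1 = 0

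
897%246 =159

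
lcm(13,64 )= 832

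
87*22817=1985079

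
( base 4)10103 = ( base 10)275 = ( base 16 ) 113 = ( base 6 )1135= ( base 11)230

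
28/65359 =4/9337 =0.00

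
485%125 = 110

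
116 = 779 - 663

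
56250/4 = 28125/2 = 14062.50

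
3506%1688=130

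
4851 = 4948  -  97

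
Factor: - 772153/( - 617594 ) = 2^( - 1)*37^1*41^1*109^( - 1 )*509^1 * 2833^(-1)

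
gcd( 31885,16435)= 5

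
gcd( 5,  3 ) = 1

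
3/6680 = 3/6680  =  0.00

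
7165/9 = 7165/9 = 796.11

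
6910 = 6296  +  614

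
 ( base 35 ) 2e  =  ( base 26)36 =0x54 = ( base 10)84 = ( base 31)2M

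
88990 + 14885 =103875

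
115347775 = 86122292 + 29225483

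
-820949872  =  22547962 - 843497834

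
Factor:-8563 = - 8563^1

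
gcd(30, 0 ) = 30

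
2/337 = 2/337 = 0.01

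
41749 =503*83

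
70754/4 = 17688+ 1/2 = 17688.50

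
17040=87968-70928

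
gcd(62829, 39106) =1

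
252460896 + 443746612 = 696207508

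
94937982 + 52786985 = 147724967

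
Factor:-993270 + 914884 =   -  78386 = - 2^1 * 7^1*11^1*509^1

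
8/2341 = 8/2341 = 0.00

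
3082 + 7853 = 10935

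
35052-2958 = 32094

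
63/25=63/25   =  2.52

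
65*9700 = 630500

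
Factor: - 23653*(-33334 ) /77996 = 2^( - 1)*7^2 * 17^( - 1)*37^( - 1)*109^1 * 2381^1=12716921/1258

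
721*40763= 29390123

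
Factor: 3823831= 11^1*347621^1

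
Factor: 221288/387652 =278/487  =  2^1*139^1 *487^ ( - 1) 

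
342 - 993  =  -651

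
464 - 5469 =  - 5005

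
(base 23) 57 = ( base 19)68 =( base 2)1111010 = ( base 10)122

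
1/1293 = 1/1293 = 0.00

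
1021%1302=1021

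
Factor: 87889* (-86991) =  - 7645551999 = - 3^1*107^1*179^1*271^1*491^1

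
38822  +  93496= 132318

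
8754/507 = 17 +45/169 =17.27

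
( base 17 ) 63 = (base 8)151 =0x69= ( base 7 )210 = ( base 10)105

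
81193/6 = 13532 + 1/6  =  13532.17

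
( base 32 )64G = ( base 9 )8556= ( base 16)1890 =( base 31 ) 6GQ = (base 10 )6288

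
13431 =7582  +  5849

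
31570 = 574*55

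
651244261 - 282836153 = 368408108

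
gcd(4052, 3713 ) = 1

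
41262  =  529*78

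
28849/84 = 343 + 37/84 = 343.44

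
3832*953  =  3651896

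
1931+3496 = 5427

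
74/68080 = 1/920 = 0.00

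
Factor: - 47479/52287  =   - 3^( - 1 ) *29^( - 1) * 79^1 = - 79/87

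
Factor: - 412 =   -  2^2 * 103^1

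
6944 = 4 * 1736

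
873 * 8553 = 7466769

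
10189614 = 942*10817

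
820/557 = 1 + 263/557 = 1.47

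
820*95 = 77900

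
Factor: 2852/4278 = 2^1*3^ (-1) = 2/3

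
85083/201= 28361/67=423.30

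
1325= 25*53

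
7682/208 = 36 + 97/104 = 36.93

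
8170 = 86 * 95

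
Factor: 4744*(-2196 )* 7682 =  - 80029723968= -  2^6*3^2*23^1*61^1 * 167^1 * 593^1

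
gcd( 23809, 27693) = 1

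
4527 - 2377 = 2150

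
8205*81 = 664605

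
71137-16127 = 55010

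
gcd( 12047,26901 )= 7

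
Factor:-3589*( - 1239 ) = 3^1*7^1*37^1*59^1*97^1 =4446771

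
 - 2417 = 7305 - 9722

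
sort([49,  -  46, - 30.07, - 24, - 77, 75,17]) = [ - 77, - 46, - 30.07, - 24,17, 49, 75]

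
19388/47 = 412 + 24/47 = 412.51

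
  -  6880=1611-8491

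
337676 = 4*84419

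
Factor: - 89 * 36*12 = - 38448= - 2^4 * 3^3 * 89^1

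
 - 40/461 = -1  +  421/461 = - 0.09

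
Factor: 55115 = 5^1 * 73^1  *151^1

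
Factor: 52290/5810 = 3^2 = 9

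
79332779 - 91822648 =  - 12489869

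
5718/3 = 1906 =1906.00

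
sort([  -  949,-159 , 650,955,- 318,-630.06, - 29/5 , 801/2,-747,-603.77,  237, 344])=[ - 949, - 747 , - 630.06,-603.77, - 318,- 159 , - 29/5, 237, 344, 801/2, 650, 955 ]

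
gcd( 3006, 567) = 9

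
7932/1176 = 661/98 = 6.74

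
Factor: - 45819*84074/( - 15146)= 1926093303/7573 = 3^3*127^1 * 331^1 * 1697^1*7573^( - 1) 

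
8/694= 4/347 = 0.01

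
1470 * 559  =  821730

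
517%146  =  79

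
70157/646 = 70157/646 = 108.60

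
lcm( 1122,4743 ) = 104346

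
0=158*0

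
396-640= -244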